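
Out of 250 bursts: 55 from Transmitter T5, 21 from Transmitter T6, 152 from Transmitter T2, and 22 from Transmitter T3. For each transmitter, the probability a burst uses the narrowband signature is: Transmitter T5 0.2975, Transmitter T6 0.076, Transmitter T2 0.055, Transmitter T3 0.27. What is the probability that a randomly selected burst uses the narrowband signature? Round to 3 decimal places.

Prior × likelihood for each hypothesis:
  Transmitter T5: 0.22 × 0.2975 = 0.06545
  Transmitter T6: 0.084 × 0.076 = 0.006384
  Transmitter T2: 0.608 × 0.055 = 0.03344
  Transmitter T3: 0.088 × 0.27 = 0.02376
P(narrowband) = 0.06545 + 0.006384 + 0.03344 + 0.02376 = 0.129034 → 0.129.

0.129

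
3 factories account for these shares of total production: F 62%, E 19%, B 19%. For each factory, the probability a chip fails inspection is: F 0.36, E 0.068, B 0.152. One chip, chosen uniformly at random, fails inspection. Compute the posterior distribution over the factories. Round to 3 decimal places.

F 0.842, E 0.049, B 0.109

Compute prior × likelihood for every hypothesis:
  F: 0.62 × 0.36 = 0.2232
  E: 0.19 × 0.068 = 0.01292
  B: 0.19 × 0.152 = 0.02888
Total = 0.265.
P(F | nonconforming) = 0.2232/0.265 ≈ 0.842
P(E | nonconforming) = 0.01292/0.265 ≈ 0.049
P(B | nonconforming) = 0.02888/0.265 ≈ 0.109
(Check: 0.842+0.049+0.109 = 1.000.)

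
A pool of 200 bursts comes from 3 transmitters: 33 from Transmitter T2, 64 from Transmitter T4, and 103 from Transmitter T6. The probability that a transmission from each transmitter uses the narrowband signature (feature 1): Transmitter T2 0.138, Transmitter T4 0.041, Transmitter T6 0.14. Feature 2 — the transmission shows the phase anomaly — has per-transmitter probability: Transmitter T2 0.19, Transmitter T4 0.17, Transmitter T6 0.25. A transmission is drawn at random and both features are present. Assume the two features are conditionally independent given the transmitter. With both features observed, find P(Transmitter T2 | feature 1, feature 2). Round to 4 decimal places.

By Bayes' rule, posterior ∝ prior × likelihood:
  Transmitter T2: 0.165 × 0.138 × 0.19 = 0.0043263
  Transmitter T4: 0.32 × 0.041 × 0.17 = 0.0022304
  Transmitter T6: 0.515 × 0.14 × 0.25 = 0.018025
Total = 0.0245817.
P(Transmitter T2 | evidence) = 0.0043263 / 0.0245817 ≈ 0.1760.

0.1760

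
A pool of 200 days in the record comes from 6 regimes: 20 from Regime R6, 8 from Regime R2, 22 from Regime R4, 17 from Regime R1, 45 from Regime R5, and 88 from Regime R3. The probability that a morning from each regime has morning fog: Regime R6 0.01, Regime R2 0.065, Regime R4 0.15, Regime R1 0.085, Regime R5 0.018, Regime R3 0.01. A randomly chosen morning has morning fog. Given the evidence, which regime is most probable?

Regime R4

Unnormalized posteriors (prior × likelihood):
  Regime R6: 0.1 × 0.01 = 0.001
  Regime R2: 0.04 × 0.065 = 0.0026
  Regime R4: 0.11 × 0.15 = 0.0165
  Regime R1: 0.085 × 0.085 = 0.007225
  Regime R5: 0.225 × 0.018 = 0.00405
  Regime R3: 0.44 × 0.01 = 0.0044
Total = 0.035775.
Largest term belongs to Regime R4, so Regime R4 is most probable.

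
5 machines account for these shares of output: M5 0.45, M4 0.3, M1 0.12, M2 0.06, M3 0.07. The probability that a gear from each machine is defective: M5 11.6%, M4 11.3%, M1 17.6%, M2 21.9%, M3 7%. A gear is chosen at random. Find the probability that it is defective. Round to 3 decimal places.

Prior × likelihood for each hypothesis:
  M5: 0.45 × 0.116 = 0.0522
  M4: 0.3 × 0.113 = 0.0339
  M1: 0.12 × 0.176 = 0.02112
  M2: 0.06 × 0.219 = 0.01314
  M3: 0.07 × 0.07 = 0.0049
P(defective) = 0.0522 + 0.0339 + 0.02112 + 0.01314 + 0.0049 = 0.12526 → 0.125.

0.125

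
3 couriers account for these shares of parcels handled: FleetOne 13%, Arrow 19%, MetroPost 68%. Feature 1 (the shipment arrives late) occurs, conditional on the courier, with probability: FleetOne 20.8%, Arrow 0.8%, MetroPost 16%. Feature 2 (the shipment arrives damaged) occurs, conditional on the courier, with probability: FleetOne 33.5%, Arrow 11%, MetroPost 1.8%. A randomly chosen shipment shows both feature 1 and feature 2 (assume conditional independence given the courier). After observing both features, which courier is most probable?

Prior × likelihood for each hypothesis:
  FleetOne: 0.13 × 0.208 × 0.335 = 0.0090584
  Arrow: 0.19 × 0.008 × 0.11 = 0.0001672
  MetroPost: 0.68 × 0.16 × 0.018 = 0.0019584
Total = 0.011184.
Largest term belongs to FleetOne, so FleetOne is most probable.

FleetOne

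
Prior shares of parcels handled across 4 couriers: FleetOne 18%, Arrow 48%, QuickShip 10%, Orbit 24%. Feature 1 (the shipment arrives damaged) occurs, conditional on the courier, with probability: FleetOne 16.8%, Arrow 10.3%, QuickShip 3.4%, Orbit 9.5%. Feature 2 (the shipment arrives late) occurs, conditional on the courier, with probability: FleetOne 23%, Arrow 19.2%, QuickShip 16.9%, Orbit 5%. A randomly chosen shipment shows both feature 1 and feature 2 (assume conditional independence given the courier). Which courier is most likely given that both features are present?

Arrow

Prior × likelihood for each hypothesis:
  FleetOne: 0.18 × 0.168 × 0.23 = 0.0069552
  Arrow: 0.48 × 0.103 × 0.192 = 0.00949248
  QuickShip: 0.1 × 0.034 × 0.169 = 0.0005746
  Orbit: 0.24 × 0.095 × 0.05 = 0.00114
Sum = 0.01816228.
Largest term belongs to Arrow, so Arrow is most probable.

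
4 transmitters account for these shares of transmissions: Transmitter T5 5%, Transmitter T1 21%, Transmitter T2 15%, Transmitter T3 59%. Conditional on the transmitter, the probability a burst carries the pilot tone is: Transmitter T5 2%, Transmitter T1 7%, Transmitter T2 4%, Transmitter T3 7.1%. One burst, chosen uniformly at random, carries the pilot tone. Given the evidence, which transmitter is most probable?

Unnormalized posteriors (prior × likelihood):
  Transmitter T5: 0.05 × 0.02 = 0.001
  Transmitter T1: 0.21 × 0.07 = 0.0147
  Transmitter T2: 0.15 × 0.04 = 0.006
  Transmitter T3: 0.59 × 0.071 = 0.04189
Normalizing constant = 0.06359.
Largest term belongs to Transmitter T3, so Transmitter T3 is most probable.

Transmitter T3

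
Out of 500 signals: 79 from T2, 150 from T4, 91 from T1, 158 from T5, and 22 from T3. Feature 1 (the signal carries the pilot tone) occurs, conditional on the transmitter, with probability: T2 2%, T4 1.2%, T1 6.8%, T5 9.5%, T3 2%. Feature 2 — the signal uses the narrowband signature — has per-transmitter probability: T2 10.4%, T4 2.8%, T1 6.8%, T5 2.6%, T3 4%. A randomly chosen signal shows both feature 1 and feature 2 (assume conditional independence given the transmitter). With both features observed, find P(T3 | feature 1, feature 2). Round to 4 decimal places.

Compute prior × likelihood for every hypothesis:
  T2: 0.158 × 0.02 × 0.104 = 0.00032864
  T4: 0.3 × 0.012 × 0.028 = 0.0001008
  T1: 0.182 × 0.068 × 0.068 = 0.000841568
  T5: 0.316 × 0.095 × 0.026 = 0.00078052
  T3: 0.044 × 0.02 × 0.04 = 0.0000352
Total = 0.002086728.
P(T3 | evidence) = 0.0000352 / 0.002086728 ≈ 0.0169.

0.0169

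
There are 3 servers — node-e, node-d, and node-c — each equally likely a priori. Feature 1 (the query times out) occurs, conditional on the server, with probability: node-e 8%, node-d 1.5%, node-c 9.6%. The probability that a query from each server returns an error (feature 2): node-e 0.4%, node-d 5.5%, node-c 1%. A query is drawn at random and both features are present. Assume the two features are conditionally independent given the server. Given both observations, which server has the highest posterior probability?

With a uniform prior (1/3 each), posterior ∝ likelihood:
  node-e: 0.08 × 0.004 = 0.00032
  node-d: 0.015 × 0.055 = 0.000825
  node-c: 0.096 × 0.01 = 0.00096
Normalizing constant = 0.002105.
Largest term belongs to node-c, so node-c is most probable.

node-c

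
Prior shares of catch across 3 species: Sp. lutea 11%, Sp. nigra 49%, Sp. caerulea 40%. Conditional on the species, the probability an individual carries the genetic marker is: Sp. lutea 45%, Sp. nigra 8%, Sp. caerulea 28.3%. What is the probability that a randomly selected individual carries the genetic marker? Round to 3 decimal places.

0.202

Prior × likelihood for each hypothesis:
  Sp. lutea: 0.11 × 0.45 = 0.0495
  Sp. nigra: 0.49 × 0.08 = 0.0392
  Sp. caerulea: 0.4 × 0.283 = 0.1132
P(marker) = 0.0495 + 0.0392 + 0.1132 = 0.2019 → 0.202.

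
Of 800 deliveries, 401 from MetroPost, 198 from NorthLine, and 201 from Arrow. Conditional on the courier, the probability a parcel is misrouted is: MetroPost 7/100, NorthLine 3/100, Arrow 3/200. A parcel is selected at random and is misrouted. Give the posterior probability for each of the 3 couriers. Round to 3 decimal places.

MetroPost 0.758, NorthLine 0.160, Arrow 0.081

Prior × likelihood for each hypothesis:
  MetroPost: 0.50125 × 0.07 = 0.0350875
  NorthLine: 0.2475 × 0.03 = 0.007425
  Arrow: 0.25125 × 0.015 = 0.00376875
Total = 0.04628125.
P(MetroPost | misrouted) = 0.0350875/0.04628125 ≈ 0.758
P(NorthLine | misrouted) = 0.007425/0.04628125 ≈ 0.160
P(Arrow | misrouted) = 0.00376875/0.04628125 ≈ 0.081
(Check: 0.758+0.160+0.081 = 0.999.)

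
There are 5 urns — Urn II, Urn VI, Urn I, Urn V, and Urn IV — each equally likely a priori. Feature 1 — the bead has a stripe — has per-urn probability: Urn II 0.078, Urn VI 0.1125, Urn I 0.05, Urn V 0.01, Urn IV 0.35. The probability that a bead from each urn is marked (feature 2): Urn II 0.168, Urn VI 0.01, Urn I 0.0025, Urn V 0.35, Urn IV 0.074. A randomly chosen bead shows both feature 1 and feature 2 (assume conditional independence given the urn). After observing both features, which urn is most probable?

Urn IV

With a uniform prior (1/5 each), posterior ∝ likelihood:
  Urn II: 0.078 × 0.168 = 0.013104
  Urn VI: 0.1125 × 0.01 = 0.001125
  Urn I: 0.05 × 0.0025 = 0.000125
  Urn V: 0.01 × 0.35 = 0.0035
  Urn IV: 0.35 × 0.074 = 0.0259
Total = 0.043754.
Largest term belongs to Urn IV, so Urn IV is most probable.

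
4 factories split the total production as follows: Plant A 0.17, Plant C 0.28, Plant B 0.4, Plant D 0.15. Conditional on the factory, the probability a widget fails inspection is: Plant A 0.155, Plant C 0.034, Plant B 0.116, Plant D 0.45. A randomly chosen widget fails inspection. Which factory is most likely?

Plant D

By Bayes' rule, posterior ∝ prior × likelihood:
  Plant A: 0.17 × 0.155 = 0.02635
  Plant C: 0.28 × 0.034 = 0.00952
  Plant B: 0.4 × 0.116 = 0.0464
  Plant D: 0.15 × 0.45 = 0.0675
Normalizing constant = 0.14977.
Largest term belongs to Plant D, so Plant D is most probable.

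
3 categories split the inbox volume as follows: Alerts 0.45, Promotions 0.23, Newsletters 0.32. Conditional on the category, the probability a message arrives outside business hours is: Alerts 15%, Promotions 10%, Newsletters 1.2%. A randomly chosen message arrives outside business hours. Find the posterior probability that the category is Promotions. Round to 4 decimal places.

Unnormalized posteriors (prior × likelihood):
  Alerts: 0.45 × 0.15 = 0.0675
  Promotions: 0.23 × 0.1 = 0.023
  Newsletters: 0.32 × 0.012 = 0.00384
Total = 0.09434.
P(Promotions | evidence) = 0.023 / 0.09434 ≈ 0.2438.

0.2438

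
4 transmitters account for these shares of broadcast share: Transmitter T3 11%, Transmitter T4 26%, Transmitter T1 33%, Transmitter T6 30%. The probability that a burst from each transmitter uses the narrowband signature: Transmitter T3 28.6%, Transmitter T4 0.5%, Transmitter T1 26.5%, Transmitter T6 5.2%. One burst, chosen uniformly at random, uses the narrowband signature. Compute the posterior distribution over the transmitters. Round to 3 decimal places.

Transmitter T3 0.232, Transmitter T4 0.010, Transmitter T1 0.644, Transmitter T6 0.115

By Bayes' rule, posterior ∝ prior × likelihood:
  Transmitter T3: 0.11 × 0.286 = 0.03146
  Transmitter T4: 0.26 × 0.005 = 0.0013
  Transmitter T1: 0.33 × 0.265 = 0.08745
  Transmitter T6: 0.3 × 0.052 = 0.0156
Total = 0.13581.
P(Transmitter T3 | narrowband) = 0.03146/0.13581 ≈ 0.232
P(Transmitter T4 | narrowband) = 0.0013/0.13581 ≈ 0.010
P(Transmitter T1 | narrowband) = 0.08745/0.13581 ≈ 0.644
P(Transmitter T6 | narrowband) = 0.0156/0.13581 ≈ 0.115
(Check: 0.232+0.010+0.644+0.115 = 1.001.)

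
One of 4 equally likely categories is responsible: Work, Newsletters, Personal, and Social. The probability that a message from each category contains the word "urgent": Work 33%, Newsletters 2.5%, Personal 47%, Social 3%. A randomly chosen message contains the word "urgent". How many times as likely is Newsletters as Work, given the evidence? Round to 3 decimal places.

Since the prior is uniform, the posterior is proportional to the likelihood:
  Work: 0.33
  Newsletters: 0.025
  Personal: 0.47
  Social: 0.03
Sum = 0.855.
The ratio is 0.025 / 0.33 (the normalizer cancels) = 0.076.

0.076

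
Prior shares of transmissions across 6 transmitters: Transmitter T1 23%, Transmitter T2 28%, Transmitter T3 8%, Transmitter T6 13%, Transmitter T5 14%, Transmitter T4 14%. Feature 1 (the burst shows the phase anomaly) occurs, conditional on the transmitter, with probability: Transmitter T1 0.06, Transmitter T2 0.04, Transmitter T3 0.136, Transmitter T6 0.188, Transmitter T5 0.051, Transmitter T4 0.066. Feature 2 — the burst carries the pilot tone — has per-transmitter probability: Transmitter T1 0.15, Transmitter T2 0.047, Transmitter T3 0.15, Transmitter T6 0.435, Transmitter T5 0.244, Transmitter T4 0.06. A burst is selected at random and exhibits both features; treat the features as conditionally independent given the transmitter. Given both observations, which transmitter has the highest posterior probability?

Compute prior × likelihood for every hypothesis:
  Transmitter T1: 0.23 × 0.06 × 0.15 = 0.00207
  Transmitter T2: 0.28 × 0.04 × 0.047 = 0.0005264
  Transmitter T3: 0.08 × 0.136 × 0.15 = 0.001632
  Transmitter T6: 0.13 × 0.188 × 0.435 = 0.0106314
  Transmitter T5: 0.14 × 0.051 × 0.244 = 0.00174216
  Transmitter T4: 0.14 × 0.066 × 0.06 = 0.0005544
Total = 0.01715636.
Largest term belongs to Transmitter T6, so Transmitter T6 is most probable.

Transmitter T6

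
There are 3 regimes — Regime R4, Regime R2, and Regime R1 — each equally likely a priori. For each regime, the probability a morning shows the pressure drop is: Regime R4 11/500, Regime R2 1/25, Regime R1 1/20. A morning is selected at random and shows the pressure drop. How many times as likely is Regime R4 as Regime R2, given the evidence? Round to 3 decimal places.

0.550

With a uniform prior (1/3 each), posterior ∝ likelihood:
  Regime R4: 0.022
  Regime R2: 0.04
  Regime R1: 0.05
Sum = 0.112.
The ratio is 0.022 / 0.04 (the normalizer cancels) = 0.550.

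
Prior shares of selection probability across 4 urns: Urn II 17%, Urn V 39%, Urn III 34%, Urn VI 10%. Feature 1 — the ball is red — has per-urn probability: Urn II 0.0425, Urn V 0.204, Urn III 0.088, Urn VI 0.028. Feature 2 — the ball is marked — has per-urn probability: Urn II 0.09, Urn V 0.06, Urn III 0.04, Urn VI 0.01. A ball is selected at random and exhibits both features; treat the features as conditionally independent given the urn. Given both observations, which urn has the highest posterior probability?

Urn V

Prior × likelihood for each hypothesis:
  Urn II: 0.17 × 0.0425 × 0.09 = 0.00065025
  Urn V: 0.39 × 0.204 × 0.06 = 0.0047736
  Urn III: 0.34 × 0.088 × 0.04 = 0.0011968
  Urn VI: 0.1 × 0.028 × 0.01 = 0.000028
Normalizing constant = 0.00664865.
Largest term belongs to Urn V, so Urn V is most probable.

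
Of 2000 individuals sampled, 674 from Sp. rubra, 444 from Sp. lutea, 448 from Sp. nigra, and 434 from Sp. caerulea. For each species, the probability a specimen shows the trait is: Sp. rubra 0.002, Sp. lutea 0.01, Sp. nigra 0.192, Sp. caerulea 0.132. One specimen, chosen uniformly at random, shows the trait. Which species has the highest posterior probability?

Compute prior × likelihood for every hypothesis:
  Sp. rubra: 0.337 × 0.002 = 0.000674
  Sp. lutea: 0.222 × 0.01 = 0.00222
  Sp. nigra: 0.224 × 0.192 = 0.043008
  Sp. caerulea: 0.217 × 0.132 = 0.028644
Total = 0.074546.
Largest term belongs to Sp. nigra, so Sp. nigra is most probable.

Sp. nigra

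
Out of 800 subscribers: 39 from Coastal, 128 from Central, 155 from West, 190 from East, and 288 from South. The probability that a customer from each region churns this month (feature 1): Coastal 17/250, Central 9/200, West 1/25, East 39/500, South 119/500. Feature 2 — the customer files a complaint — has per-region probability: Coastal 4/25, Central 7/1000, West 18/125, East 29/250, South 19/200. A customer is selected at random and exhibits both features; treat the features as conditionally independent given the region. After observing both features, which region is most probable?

Unnormalized posteriors (prior × likelihood):
  Coastal: 0.04875 × 0.068 × 0.16 = 0.0005304
  Central: 0.16 × 0.045 × 0.007 = 0.0000504
  West: 0.19375 × 0.04 × 0.144 = 0.001116
  East: 0.2375 × 0.078 × 0.116 = 0.0021489
  South: 0.36 × 0.238 × 0.095 = 0.0081396
Normalizing constant = 0.0119853.
Largest term belongs to South, so South is most probable.

South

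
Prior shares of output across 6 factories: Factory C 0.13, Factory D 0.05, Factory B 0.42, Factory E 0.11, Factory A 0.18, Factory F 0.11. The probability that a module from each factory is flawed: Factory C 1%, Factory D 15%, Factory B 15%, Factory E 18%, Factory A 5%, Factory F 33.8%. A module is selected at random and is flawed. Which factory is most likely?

Factory B

Compute prior × likelihood for every hypothesis:
  Factory C: 0.13 × 0.01 = 0.0013
  Factory D: 0.05 × 0.15 = 0.0075
  Factory B: 0.42 × 0.15 = 0.063
  Factory E: 0.11 × 0.18 = 0.0198
  Factory A: 0.18 × 0.05 = 0.009
  Factory F: 0.11 × 0.338 = 0.03718
Normalizing constant = 0.13778.
Largest term belongs to Factory B, so Factory B is most probable.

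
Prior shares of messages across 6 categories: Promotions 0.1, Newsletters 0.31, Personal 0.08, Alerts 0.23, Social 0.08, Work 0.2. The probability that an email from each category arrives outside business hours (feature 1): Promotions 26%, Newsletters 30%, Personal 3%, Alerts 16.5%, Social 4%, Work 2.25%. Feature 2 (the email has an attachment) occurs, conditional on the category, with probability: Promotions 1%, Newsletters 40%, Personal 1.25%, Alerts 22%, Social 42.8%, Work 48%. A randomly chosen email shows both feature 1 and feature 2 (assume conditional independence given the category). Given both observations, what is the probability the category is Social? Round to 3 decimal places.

Compute prior × likelihood for every hypothesis:
  Promotions: 0.1 × 0.26 × 0.01 = 0.00026
  Newsletters: 0.31 × 0.3 × 0.4 = 0.0372
  Personal: 0.08 × 0.03 × 0.0125 = 0.00003
  Alerts: 0.23 × 0.165 × 0.22 = 0.008349
  Social: 0.08 × 0.04 × 0.428 = 0.0013696
  Work: 0.2 × 0.0225 × 0.48 = 0.00216
Normalizing constant = 0.0493686.
P(Social | evidence) = 0.0013696 / 0.0493686 ≈ 0.028.

0.028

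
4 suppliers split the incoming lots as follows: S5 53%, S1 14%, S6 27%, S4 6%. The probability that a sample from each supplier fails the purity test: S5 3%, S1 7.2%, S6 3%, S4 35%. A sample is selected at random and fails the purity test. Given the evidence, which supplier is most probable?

S4

Unnormalized posteriors (prior × likelihood):
  S5: 0.53 × 0.03 = 0.0159
  S1: 0.14 × 0.072 = 0.01008
  S6: 0.27 × 0.03 = 0.0081
  S4: 0.06 × 0.35 = 0.021
Total = 0.05508.
Largest term belongs to S4, so S4 is most probable.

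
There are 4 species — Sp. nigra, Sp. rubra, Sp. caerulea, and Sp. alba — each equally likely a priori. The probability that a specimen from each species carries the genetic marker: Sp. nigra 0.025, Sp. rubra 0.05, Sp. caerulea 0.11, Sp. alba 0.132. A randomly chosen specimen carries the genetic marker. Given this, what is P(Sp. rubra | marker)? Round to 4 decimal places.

With a uniform prior (1/4 each), posterior ∝ likelihood:
  Sp. nigra: 0.025
  Sp. rubra: 0.05
  Sp. caerulea: 0.11
  Sp. alba: 0.132
Sum = 0.317.
P(Sp. rubra | evidence) = 0.05 / 0.317 ≈ 0.1577.

0.1577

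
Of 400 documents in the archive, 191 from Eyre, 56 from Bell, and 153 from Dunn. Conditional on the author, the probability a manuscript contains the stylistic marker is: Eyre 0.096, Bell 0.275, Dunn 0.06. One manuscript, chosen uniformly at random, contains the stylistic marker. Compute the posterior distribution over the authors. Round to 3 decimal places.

Eyre 0.427, Bell 0.359, Dunn 0.214

Compute prior × likelihood for every hypothesis:
  Eyre: 0.4775 × 0.096 = 0.04584
  Bell: 0.14 × 0.275 = 0.0385
  Dunn: 0.3825 × 0.06 = 0.02295
Sum = 0.10729.
P(Eyre | marker) = 0.04584/0.10729 ≈ 0.427
P(Bell | marker) = 0.0385/0.10729 ≈ 0.359
P(Dunn | marker) = 0.02295/0.10729 ≈ 0.214
(Check: 0.427+0.359+0.214 = 1.000.)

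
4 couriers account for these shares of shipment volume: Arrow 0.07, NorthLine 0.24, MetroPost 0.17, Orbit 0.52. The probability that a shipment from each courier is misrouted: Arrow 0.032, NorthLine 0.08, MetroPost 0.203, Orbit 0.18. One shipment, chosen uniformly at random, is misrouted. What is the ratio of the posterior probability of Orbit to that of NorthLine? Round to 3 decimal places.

Prior × likelihood for each hypothesis:
  Arrow: 0.07 × 0.032 = 0.00224
  NorthLine: 0.24 × 0.08 = 0.0192
  MetroPost: 0.17 × 0.203 = 0.03451
  Orbit: 0.52 × 0.18 = 0.0936
Sum = 0.14955.
The ratio is 0.0936 / 0.0192 (the normalizer cancels) = 4.875.

4.875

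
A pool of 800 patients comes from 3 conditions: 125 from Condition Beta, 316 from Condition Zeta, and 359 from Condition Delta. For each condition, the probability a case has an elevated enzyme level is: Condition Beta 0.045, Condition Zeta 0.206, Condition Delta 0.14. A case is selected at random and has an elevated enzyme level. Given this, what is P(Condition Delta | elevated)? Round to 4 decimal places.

Prior × likelihood for each hypothesis:
  Condition Beta: 0.15625 × 0.045 = 0.00703125
  Condition Zeta: 0.395 × 0.206 = 0.08137
  Condition Delta: 0.44875 × 0.14 = 0.062825
Normalizing constant = 0.15122625.
P(Condition Delta | evidence) = 0.062825 / 0.15122625 ≈ 0.4154.

0.4154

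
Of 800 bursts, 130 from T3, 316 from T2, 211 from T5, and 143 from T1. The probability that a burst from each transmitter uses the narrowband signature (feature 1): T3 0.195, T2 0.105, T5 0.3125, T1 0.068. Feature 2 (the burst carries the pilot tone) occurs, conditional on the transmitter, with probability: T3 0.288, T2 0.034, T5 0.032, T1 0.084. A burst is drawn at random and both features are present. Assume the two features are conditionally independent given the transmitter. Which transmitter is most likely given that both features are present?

T3

Unnormalized posteriors (prior × likelihood):
  T3: 0.1625 × 0.195 × 0.288 = 0.009126
  T2: 0.395 × 0.105 × 0.034 = 0.00141015
  T5: 0.26375 × 0.3125 × 0.032 = 0.0026375
  T1: 0.17875 × 0.068 × 0.084 = 0.00102102
Sum = 0.01419467.
Largest term belongs to T3, so T3 is most probable.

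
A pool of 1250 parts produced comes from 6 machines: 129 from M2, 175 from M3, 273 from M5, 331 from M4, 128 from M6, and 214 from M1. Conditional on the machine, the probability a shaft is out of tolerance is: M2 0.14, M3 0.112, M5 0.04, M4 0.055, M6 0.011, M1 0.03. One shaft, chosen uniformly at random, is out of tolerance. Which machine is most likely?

M3

Compute prior × likelihood for every hypothesis:
  M2: 0.1032 × 0.14 = 0.014448
  M3: 0.14 × 0.112 = 0.01568
  M5: 0.2184 × 0.04 = 0.008736
  M4: 0.2648 × 0.055 = 0.014564
  M6: 0.1024 × 0.011 = 0.0011264
  M1: 0.1712 × 0.03 = 0.005136
Total = 0.0596904.
Largest term belongs to M3, so M3 is most probable.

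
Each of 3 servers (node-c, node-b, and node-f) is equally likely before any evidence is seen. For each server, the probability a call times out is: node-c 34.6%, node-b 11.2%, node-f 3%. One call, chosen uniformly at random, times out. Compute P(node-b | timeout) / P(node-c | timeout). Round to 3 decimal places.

0.324

Since the prior is uniform, the posterior is proportional to the likelihood:
  node-c: 0.346
  node-b: 0.112
  node-f: 0.03
Total = 0.488.
The ratio is 0.112 / 0.346 (the normalizer cancels) = 0.324.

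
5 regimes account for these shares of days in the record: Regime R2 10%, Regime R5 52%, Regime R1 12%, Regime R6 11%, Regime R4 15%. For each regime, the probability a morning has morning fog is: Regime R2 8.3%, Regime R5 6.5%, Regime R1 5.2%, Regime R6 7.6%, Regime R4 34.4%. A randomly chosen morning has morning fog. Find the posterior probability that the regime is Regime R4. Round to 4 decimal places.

0.4765

Unnormalized posteriors (prior × likelihood):
  Regime R2: 0.1 × 0.083 = 0.0083
  Regime R5: 0.52 × 0.065 = 0.0338
  Regime R1: 0.12 × 0.052 = 0.00624
  Regime R6: 0.11 × 0.076 = 0.00836
  Regime R4: 0.15 × 0.344 = 0.0516
Total = 0.1083.
P(Regime R4 | evidence) = 0.0516 / 0.1083 ≈ 0.4765.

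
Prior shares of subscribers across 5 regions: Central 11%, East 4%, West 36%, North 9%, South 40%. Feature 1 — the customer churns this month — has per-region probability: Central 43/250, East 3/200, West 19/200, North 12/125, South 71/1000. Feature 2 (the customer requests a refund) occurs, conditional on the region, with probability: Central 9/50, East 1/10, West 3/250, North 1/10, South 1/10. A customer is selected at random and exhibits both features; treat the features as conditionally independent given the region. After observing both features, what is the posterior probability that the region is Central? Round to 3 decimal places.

0.449

Prior × likelihood for each hypothesis:
  Central: 0.11 × 0.172 × 0.18 = 0.0034056
  East: 0.04 × 0.015 × 0.1 = 0.00006
  West: 0.36 × 0.095 × 0.012 = 0.0004104
  North: 0.09 × 0.096 × 0.1 = 0.000864
  South: 0.4 × 0.071 × 0.1 = 0.00284
Normalizing constant = 0.00758.
P(Central | evidence) = 0.0034056 / 0.00758 ≈ 0.449.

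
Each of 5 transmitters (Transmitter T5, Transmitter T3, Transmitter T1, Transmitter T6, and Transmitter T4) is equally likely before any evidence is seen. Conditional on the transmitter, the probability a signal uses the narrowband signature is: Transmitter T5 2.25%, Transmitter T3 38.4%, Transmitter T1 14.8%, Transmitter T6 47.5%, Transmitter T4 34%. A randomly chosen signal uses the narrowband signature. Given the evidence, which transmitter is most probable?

Transmitter T6

With a uniform prior (1/5 each), posterior ∝ likelihood:
  Transmitter T5: 0.0225
  Transmitter T3: 0.384
  Transmitter T1: 0.148
  Transmitter T6: 0.475
  Transmitter T4: 0.34
Sum = 1.3695.
Largest term belongs to Transmitter T6, so Transmitter T6 is most probable.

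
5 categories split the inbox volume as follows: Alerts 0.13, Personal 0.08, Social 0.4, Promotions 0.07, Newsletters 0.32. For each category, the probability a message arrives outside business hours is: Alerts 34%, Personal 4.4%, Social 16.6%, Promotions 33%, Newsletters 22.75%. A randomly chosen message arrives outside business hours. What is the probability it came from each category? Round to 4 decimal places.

Alerts 0.2105, Personal 0.0168, Social 0.3162, Promotions 0.1100, Newsletters 0.3466

Prior × likelihood for each hypothesis:
  Alerts: 0.13 × 0.34 = 0.0442
  Personal: 0.08 × 0.044 = 0.00352
  Social: 0.4 × 0.166 = 0.0664
  Promotions: 0.07 × 0.33 = 0.0231
  Newsletters: 0.32 × 0.2275 = 0.0728
Normalizing constant = 0.21002.
P(Alerts | off-hours) = 0.0442/0.21002 ≈ 0.2105
P(Personal | off-hours) = 0.00352/0.21002 ≈ 0.0168
P(Social | off-hours) = 0.0664/0.21002 ≈ 0.3162
P(Promotions | off-hours) = 0.0231/0.21002 ≈ 0.1100
P(Newsletters | off-hours) = 0.0728/0.21002 ≈ 0.3466
(Check: 0.2105+0.0168+0.3162+0.1100+0.3466 = 1.0001.)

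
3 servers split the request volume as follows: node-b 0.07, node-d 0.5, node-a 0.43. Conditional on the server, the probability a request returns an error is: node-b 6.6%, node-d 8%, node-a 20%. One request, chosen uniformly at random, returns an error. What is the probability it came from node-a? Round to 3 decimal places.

0.658

Prior × likelihood for each hypothesis:
  node-b: 0.07 × 0.066 = 0.00462
  node-d: 0.5 × 0.08 = 0.04
  node-a: 0.43 × 0.2 = 0.086
Total = 0.13062.
P(node-a | evidence) = 0.086 / 0.13062 ≈ 0.658.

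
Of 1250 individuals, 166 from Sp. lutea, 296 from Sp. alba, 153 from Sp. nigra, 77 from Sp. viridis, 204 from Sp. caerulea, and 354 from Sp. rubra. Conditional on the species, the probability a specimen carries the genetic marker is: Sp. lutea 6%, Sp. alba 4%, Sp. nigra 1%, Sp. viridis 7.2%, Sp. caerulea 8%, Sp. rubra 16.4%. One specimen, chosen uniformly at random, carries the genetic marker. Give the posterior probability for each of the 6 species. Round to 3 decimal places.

Prior × likelihood for each hypothesis:
  Sp. lutea: 0.1328 × 0.06 = 0.007968
  Sp. alba: 0.2368 × 0.04 = 0.009472
  Sp. nigra: 0.1224 × 0.01 = 0.001224
  Sp. viridis: 0.0616 × 0.072 = 0.0044352
  Sp. caerulea: 0.1632 × 0.08 = 0.013056
  Sp. rubra: 0.2832 × 0.164 = 0.0464448
Total = 0.0826.
P(Sp. lutea | marker) = 0.007968/0.0826 ≈ 0.096
P(Sp. alba | marker) = 0.009472/0.0826 ≈ 0.115
P(Sp. nigra | marker) = 0.001224/0.0826 ≈ 0.015
P(Sp. viridis | marker) = 0.0044352/0.0826 ≈ 0.054
P(Sp. caerulea | marker) = 0.013056/0.0826 ≈ 0.158
P(Sp. rubra | marker) = 0.0464448/0.0826 ≈ 0.562

Sp. lutea 0.096, Sp. alba 0.115, Sp. nigra 0.015, Sp. viridis 0.054, Sp. caerulea 0.158, Sp. rubra 0.562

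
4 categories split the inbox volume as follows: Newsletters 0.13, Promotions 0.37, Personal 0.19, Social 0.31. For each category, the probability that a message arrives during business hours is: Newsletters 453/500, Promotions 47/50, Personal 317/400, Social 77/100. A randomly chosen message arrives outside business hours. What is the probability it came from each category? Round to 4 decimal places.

Taking complements, P(off-hours | each) = Newsletters 0.094, Promotions 0.06, Personal 0.2075, Social 0.23.
Unnormalized posteriors (prior × likelihood):
  Newsletters: 0.13 × 0.094 = 0.01222
  Promotions: 0.37 × 0.06 = 0.0222
  Personal: 0.19 × 0.2075 = 0.039425
  Social: 0.31 × 0.23 = 0.0713
Normalizing constant = 0.145145.
P(Newsletters | off-hours) = 0.01222/0.145145 ≈ 0.0842
P(Promotions | off-hours) = 0.0222/0.145145 ≈ 0.1530
P(Personal | off-hours) = 0.039425/0.145145 ≈ 0.2716
P(Social | off-hours) = 0.0713/0.145145 ≈ 0.4912

Newsletters 0.0842, Promotions 0.1530, Personal 0.2716, Social 0.4912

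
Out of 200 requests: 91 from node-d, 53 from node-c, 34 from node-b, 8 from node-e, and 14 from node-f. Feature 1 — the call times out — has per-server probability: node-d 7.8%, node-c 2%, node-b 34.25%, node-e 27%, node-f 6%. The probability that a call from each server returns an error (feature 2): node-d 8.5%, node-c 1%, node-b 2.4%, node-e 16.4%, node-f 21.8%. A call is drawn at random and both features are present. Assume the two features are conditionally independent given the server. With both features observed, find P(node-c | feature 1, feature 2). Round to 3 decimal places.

Compute prior × likelihood for every hypothesis:
  node-d: 0.455 × 0.078 × 0.085 = 0.00301665
  node-c: 0.265 × 0.02 × 0.01 = 0.000053
  node-b: 0.17 × 0.3425 × 0.024 = 0.0013974
  node-e: 0.04 × 0.27 × 0.164 = 0.0017712
  node-f: 0.07 × 0.06 × 0.218 = 0.0009156
Total = 0.00715385.
P(node-c | evidence) = 0.000053 / 0.00715385 ≈ 0.007.

0.007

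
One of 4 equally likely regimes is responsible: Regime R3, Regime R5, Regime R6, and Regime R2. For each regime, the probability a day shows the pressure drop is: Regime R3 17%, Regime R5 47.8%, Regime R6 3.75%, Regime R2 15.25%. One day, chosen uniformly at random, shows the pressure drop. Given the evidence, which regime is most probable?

Since the prior is uniform, the posterior is proportional to the likelihood:
  Regime R3: 0.17
  Regime R5: 0.478
  Regime R6: 0.0375
  Regime R2: 0.1525
Total = 0.838.
Largest term belongs to Regime R5, so Regime R5 is most probable.

Regime R5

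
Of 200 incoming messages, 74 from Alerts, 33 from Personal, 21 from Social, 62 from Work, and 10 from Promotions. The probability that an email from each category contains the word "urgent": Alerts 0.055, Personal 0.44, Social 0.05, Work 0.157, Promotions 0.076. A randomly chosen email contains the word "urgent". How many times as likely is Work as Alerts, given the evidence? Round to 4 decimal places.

2.3916

Unnormalized posteriors (prior × likelihood):
  Alerts: 0.37 × 0.055 = 0.02035
  Personal: 0.165 × 0.44 = 0.0726
  Social: 0.105 × 0.05 = 0.00525
  Work: 0.31 × 0.157 = 0.04867
  Promotions: 0.05 × 0.076 = 0.0038
Normalizing constant = 0.15067.
The ratio is 0.04867 / 0.02035 (the normalizer cancels) = 2.3916.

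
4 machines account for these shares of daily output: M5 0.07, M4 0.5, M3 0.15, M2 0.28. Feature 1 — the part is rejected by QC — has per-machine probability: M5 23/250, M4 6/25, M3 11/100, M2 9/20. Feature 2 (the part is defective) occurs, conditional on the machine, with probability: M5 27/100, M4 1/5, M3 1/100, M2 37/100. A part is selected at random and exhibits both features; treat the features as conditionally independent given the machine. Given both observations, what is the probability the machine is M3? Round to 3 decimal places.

Unnormalized posteriors (prior × likelihood):
  M5: 0.07 × 0.092 × 0.27 = 0.0017388
  M4: 0.5 × 0.24 × 0.2 = 0.024
  M3: 0.15 × 0.11 × 0.01 = 0.000165
  M2: 0.28 × 0.45 × 0.37 = 0.04662
Normalizing constant = 0.0725238.
P(M3 | evidence) = 0.000165 / 0.0725238 ≈ 0.002.

0.002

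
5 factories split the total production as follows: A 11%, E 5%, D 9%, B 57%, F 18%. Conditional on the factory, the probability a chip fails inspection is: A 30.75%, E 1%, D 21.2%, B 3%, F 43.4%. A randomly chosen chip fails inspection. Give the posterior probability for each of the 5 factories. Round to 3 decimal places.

Prior × likelihood for each hypothesis:
  A: 0.11 × 0.3075 = 0.033825
  E: 0.05 × 0.01 = 0.0005
  D: 0.09 × 0.212 = 0.01908
  B: 0.57 × 0.03 = 0.0171
  F: 0.18 × 0.434 = 0.07812
Sum = 0.148625.
P(A | nonconforming) = 0.033825/0.148625 ≈ 0.228
P(E | nonconforming) = 0.0005/0.148625 ≈ 0.003
P(D | nonconforming) = 0.01908/0.148625 ≈ 0.128
P(B | nonconforming) = 0.0171/0.148625 ≈ 0.115
P(F | nonconforming) = 0.07812/0.148625 ≈ 0.526
(Check: 0.228+0.003+0.128+0.115+0.526 = 1.000.)

A 0.228, E 0.003, D 0.128, B 0.115, F 0.526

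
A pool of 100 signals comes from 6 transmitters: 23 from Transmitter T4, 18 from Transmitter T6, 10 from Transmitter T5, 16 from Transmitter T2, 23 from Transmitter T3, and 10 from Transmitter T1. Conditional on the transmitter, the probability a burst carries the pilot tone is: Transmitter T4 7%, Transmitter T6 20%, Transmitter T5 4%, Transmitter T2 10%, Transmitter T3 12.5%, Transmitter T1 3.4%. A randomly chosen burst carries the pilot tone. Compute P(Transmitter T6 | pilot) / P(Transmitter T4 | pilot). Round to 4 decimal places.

2.2360

Unnormalized posteriors (prior × likelihood):
  Transmitter T4: 0.23 × 0.07 = 0.0161
  Transmitter T6: 0.18 × 0.2 = 0.036
  Transmitter T5: 0.1 × 0.04 = 0.004
  Transmitter T2: 0.16 × 0.1 = 0.016
  Transmitter T3: 0.23 × 0.125 = 0.02875
  Transmitter T1: 0.1 × 0.034 = 0.0034
Sum = 0.10425.
The ratio is 0.036 / 0.0161 (the normalizer cancels) = 2.2360.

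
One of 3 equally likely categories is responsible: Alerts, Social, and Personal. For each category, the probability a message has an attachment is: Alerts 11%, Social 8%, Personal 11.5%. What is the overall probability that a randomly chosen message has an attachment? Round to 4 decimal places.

0.1017

With a uniform prior (1/3 each), posterior ∝ likelihood:
  Alerts: 0.11
  Social: 0.08
  Personal: 0.115
P(attachment) = (1/3) × (0.11 + 0.08 + 0.115) = 0.305/3 ≈ 0.1017.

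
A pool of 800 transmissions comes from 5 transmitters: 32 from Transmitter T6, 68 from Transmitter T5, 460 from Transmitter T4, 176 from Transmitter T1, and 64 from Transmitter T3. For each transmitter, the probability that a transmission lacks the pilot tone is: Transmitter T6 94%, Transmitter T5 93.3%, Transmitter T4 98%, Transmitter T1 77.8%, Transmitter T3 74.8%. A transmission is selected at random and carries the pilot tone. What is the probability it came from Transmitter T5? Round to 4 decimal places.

Taking complements, P(pilot | each) = Transmitter T6 0.06, Transmitter T5 0.067, Transmitter T4 0.02, Transmitter T1 0.222, Transmitter T3 0.252.
By Bayes' rule, posterior ∝ prior × likelihood:
  Transmitter T6: 0.04 × 0.06 = 0.0024
  Transmitter T5: 0.085 × 0.067 = 0.005695
  Transmitter T4: 0.575 × 0.02 = 0.0115
  Transmitter T1: 0.22 × 0.222 = 0.04884
  Transmitter T3: 0.08 × 0.252 = 0.02016
Normalizing constant = 0.088595.
P(Transmitter T5 | evidence) = 0.005695 / 0.088595 ≈ 0.0643.

0.0643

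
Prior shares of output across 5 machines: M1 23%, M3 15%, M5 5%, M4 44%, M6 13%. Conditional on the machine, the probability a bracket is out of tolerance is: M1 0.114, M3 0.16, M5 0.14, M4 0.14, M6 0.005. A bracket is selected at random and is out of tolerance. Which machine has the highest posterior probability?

M4

Compute prior × likelihood for every hypothesis:
  M1: 0.23 × 0.114 = 0.02622
  M3: 0.15 × 0.16 = 0.024
  M5: 0.05 × 0.14 = 0.007
  M4: 0.44 × 0.14 = 0.0616
  M6: 0.13 × 0.005 = 0.00065
Sum = 0.11947.
Largest term belongs to M4, so M4 is most probable.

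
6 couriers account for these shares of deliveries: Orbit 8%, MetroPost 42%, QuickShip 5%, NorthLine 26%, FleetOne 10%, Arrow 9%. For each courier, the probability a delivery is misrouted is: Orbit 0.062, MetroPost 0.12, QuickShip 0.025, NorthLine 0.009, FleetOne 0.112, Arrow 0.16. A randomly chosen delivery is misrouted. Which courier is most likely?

MetroPost

Compute prior × likelihood for every hypothesis:
  Orbit: 0.08 × 0.062 = 0.00496
  MetroPost: 0.42 × 0.12 = 0.0504
  QuickShip: 0.05 × 0.025 = 0.00125
  NorthLine: 0.26 × 0.009 = 0.00234
  FleetOne: 0.1 × 0.112 = 0.0112
  Arrow: 0.09 × 0.16 = 0.0144
Sum = 0.08455.
Largest term belongs to MetroPost, so MetroPost is most probable.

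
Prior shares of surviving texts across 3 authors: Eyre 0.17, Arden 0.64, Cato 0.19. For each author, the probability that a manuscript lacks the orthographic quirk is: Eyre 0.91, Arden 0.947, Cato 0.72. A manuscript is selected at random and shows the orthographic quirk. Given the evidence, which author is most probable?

Cato

Taking complements, P(quirk | each) = Eyre 0.09, Arden 0.053, Cato 0.28.
Unnormalized posteriors (prior × likelihood):
  Eyre: 0.17 × 0.09 = 0.0153
  Arden: 0.64 × 0.053 = 0.03392
  Cato: 0.19 × 0.28 = 0.0532
Total = 0.10242.
Largest term belongs to Cato, so Cato is most probable.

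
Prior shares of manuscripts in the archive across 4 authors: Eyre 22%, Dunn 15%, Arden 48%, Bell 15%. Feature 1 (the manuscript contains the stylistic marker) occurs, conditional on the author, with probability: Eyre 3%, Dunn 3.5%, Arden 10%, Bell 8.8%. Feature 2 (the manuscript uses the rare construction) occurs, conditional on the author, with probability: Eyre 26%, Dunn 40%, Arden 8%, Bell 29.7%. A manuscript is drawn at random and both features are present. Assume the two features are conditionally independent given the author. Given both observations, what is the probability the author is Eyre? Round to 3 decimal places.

0.148

Unnormalized posteriors (prior × likelihood):
  Eyre: 0.22 × 0.03 × 0.26 = 0.001716
  Dunn: 0.15 × 0.035 × 0.4 = 0.0021
  Arden: 0.48 × 0.1 × 0.08 = 0.00384
  Bell: 0.15 × 0.088 × 0.297 = 0.0039204
Normalizing constant = 0.0115764.
P(Eyre | evidence) = 0.001716 / 0.0115764 ≈ 0.148.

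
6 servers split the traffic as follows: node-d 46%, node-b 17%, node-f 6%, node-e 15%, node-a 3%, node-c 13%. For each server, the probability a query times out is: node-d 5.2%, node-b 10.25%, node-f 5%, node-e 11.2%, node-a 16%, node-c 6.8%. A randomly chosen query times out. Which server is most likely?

Prior × likelihood for each hypothesis:
  node-d: 0.46 × 0.052 = 0.02392
  node-b: 0.17 × 0.1025 = 0.017425
  node-f: 0.06 × 0.05 = 0.003
  node-e: 0.15 × 0.112 = 0.0168
  node-a: 0.03 × 0.16 = 0.0048
  node-c: 0.13 × 0.068 = 0.00884
Total = 0.074785.
Largest term belongs to node-d, so node-d is most probable.

node-d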